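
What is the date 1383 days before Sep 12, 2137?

November 29, 2133

Counting back 1383 days from September 12, 2137.
Going back 12 days from September 12, 2137 reaches the end of the previous month; 1383 − 12 = 1371 left.
August 2137 has 31 days: 1371 − 31 = 1340 left.
July 2137 has 31 days: 1340 − 31 = 1309 left.
June 2137 has 30 days: 1309 − 30 = 1279 left.
May 2137 has 31 days: 1279 − 31 = 1248 left.
April 2137 has 30 days: 1248 − 30 = 1218 left.
March 2137 has 31 days: 1218 − 31 = 1187 left.
February 2137 has 28 days (2137 is not a leap year): 1187 − 28 = 1159 left.
January 2137 has 31 days: 1159 − 31 = 1128 left.
December 2136 has 31 days: 1128 − 31 = 1097 left.
November 2136 has 30 days: 1097 − 30 = 1067 left.
October 2136 has 31 days: 1067 − 31 = 1036 left.
September 2136 has 30 days: 1036 − 30 = 1006 left.
August 2136 has 31 days: 1006 − 31 = 975 left.
July 2136 has 31 days: 975 − 31 = 944 left.
June 2136 has 30 days: 944 − 30 = 914 left.
May 2136 has 31 days: 914 − 31 = 883 left.
April 2136 has 30 days: 883 − 30 = 853 left.
March 2136 has 31 days: 853 − 31 = 822 left.
February 2136 has 29 days (2136 is a leap year): 822 − 29 = 793 left.
January 2136 has 31 days: 793 − 31 = 762 left.
December 2135 has 31 days: 762 − 31 = 731 left.
November 2135 has 30 days: 731 − 30 = 701 left.
October 2135 has 31 days: 701 − 31 = 670 left.
September 2135 has 30 days: 670 − 30 = 640 left.
August 2135 has 31 days: 640 − 31 = 609 left.
July 2135 has 31 days: 609 − 31 = 578 left.
June 2135 has 30 days: 578 − 30 = 548 left.
May 2135 has 31 days: 548 − 31 = 517 left.
April 2135 has 30 days: 517 − 30 = 487 left.
March 2135 has 31 days: 487 − 31 = 456 left.
February 2135 has 28 days (2135 is not a leap year): 456 − 28 = 428 left.
January 2135 has 31 days: 428 − 31 = 397 left.
December 2134 has 31 days: 397 − 31 = 366 left.
November 2134 has 30 days: 366 − 30 = 336 left.
October 2134 has 31 days: 336 − 31 = 305 left.
September 2134 has 30 days: 305 − 30 = 275 left.
August 2134 has 31 days: 275 − 31 = 244 left.
July 2134 has 31 days: 244 − 31 = 213 left.
June 2134 has 30 days: 213 − 30 = 183 left.
May 2134 has 31 days: 183 − 31 = 152 left.
April 2134 has 30 days: 152 − 30 = 122 left.
March 2134 has 31 days: 122 − 31 = 91 left.
February 2134 has 28 days (2134 is not a leap year): 91 − 28 = 63 left.
January 2134 has 31 days: 63 − 31 = 32 left.
December 2133 has 31 days: 32 − 31 = 1 left.
November 2133 has 30 days; 30 − 1 = 29 → November 29, 2133.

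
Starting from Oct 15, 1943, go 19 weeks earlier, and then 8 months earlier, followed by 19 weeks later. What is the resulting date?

Going back 19 weeks (= 133 days) from October 15, 1943:
Going back 15 days from October 15, 1943 reaches the end of the previous month; 133 − 15 = 118 left.
September 1943 has 30 days: 118 − 30 = 88 left.
August 1943 has 31 days: 88 − 31 = 57 left.
July 1943 has 31 days: 57 − 31 = 26 left.
June 1943 has 30 days; 30 − 26 = 4 → June 4, 1943.
Subtracting 8 months from June 4, 1943:
month 6 − 8 = -2, which is month 10 of year 1942 → October 1942.
Day 4 is valid in October, giving October 4, 1942.
Adding 19 weeks (= 133 days) from October 4, 1942:
October has 31 days, so 31 − 4 = 27 days remain after October 4, 1942; 133 − 27 = 106 left.
November 1942 has 30 days: 106 − 30 = 76 left.
December 1942 has 31 days: 76 − 31 = 45 left.
January 1943 has 31 days: 45 − 31 = 14 left.
14 days into February 1943 → February 14, 1943.

February 14, 1943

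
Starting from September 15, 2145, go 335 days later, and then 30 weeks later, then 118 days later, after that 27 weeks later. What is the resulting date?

Advancing 335 days from September 15, 2145:
September has 30 days, so 30 − 15 = 15 days remain after September 15, 2145; 335 − 15 = 320 left.
October 2145 has 31 days: 320 − 31 = 289 left.
November 2145 has 30 days: 289 − 30 = 259 left.
December 2145 has 31 days: 259 − 31 = 228 left.
January 2146 has 31 days: 228 − 31 = 197 left.
February 2146 has 28 days (2146 is not a leap year): 197 − 28 = 169 left.
March 2146 has 31 days: 169 − 31 = 138 left.
April 2146 has 30 days: 138 − 30 = 108 left.
May 2146 has 31 days: 108 − 31 = 77 left.
June 2146 has 30 days: 77 − 30 = 47 left.
July 2146 has 31 days: 47 − 31 = 16 left.
16 days into August 2146 → August 16, 2146.
Counting forward 30 weeks (= 210 days) from August 16, 2146:
August has 31 days, so 31 − 16 = 15 days remain after August 16, 2146; 210 − 15 = 195 left.
September 2146 has 30 days: 195 − 30 = 165 left.
October 2146 has 31 days: 165 − 31 = 134 left.
November 2146 has 30 days: 134 − 30 = 104 left.
December 2146 has 31 days: 104 − 31 = 73 left.
January 2147 has 31 days: 73 − 31 = 42 left.
February 2147 has 28 days (2147 is not a leap year): 42 − 28 = 14 left.
14 days into March 2147 → March 14, 2147.
Advancing 118 days from March 14, 2147:
March has 31 days, so 31 − 14 = 17 days remain after March 14, 2147; 118 − 17 = 101 left.
April 2147 has 30 days: 101 − 30 = 71 left.
May 2147 has 31 days: 71 − 31 = 40 left.
June 2147 has 30 days: 40 − 30 = 10 left.
10 days into July 2147 → July 10, 2147.
Adding 27 weeks (= 189 days) from July 10, 2147:
July has 31 days, so 31 − 10 = 21 days remain after July 10, 2147; 189 − 21 = 168 left.
August 2147 has 31 days: 168 − 31 = 137 left.
September 2147 has 30 days: 137 − 30 = 107 left.
October 2147 has 31 days: 107 − 31 = 76 left.
November 2147 has 30 days: 76 − 30 = 46 left.
December 2147 has 31 days: 46 − 31 = 15 left.
15 days into January 2148 → January 15, 2148.

January 15, 2148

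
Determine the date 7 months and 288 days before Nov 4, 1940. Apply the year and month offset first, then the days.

Counting back 7 months and 288 days from November 4, 1940: first the month/year part, then the days.
month 11 − 7 = 4 → April 1940.
Day 4 is valid in April, giving April 4, 1940.
Now subtract 288 days from April 4, 1940.
Going back 4 days from April 4, 1940 reaches the end of the previous month; 288 − 4 = 284 left.
March 1940 has 31 days: 284 − 31 = 253 left.
February 1940 has 29 days (1940 is a leap year): 253 − 29 = 224 left.
January 1940 has 31 days: 224 − 31 = 193 left.
December 1939 has 31 days: 193 − 31 = 162 left.
November 1939 has 30 days: 162 − 30 = 132 left.
October 1939 has 31 days: 132 − 31 = 101 left.
September 1939 has 30 days: 101 − 30 = 71 left.
August 1939 has 31 days: 71 − 31 = 40 left.
July 1939 has 31 days: 40 − 31 = 9 left.
June 1939 has 30 days; 30 − 9 = 21 → June 21, 1939.

June 21, 1939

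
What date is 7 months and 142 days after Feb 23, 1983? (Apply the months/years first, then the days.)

Adding 7 months and 142 days from February 23, 1983: first the month/year part, then the days.
month 2 + 7 = 9 → September 1983.
Day 23 is valid in September, giving September 23, 1983.
Now add 142 days from September 23, 1983.
September has 30 days, so 30 − 23 = 7 days remain after September 23, 1983; 142 − 7 = 135 left.
October 1983 has 31 days: 135 − 31 = 104 left.
November 1983 has 30 days: 104 − 30 = 74 left.
December 1983 has 31 days: 74 − 31 = 43 left.
January 1984 has 31 days: 43 − 31 = 12 left.
12 days into February 1984 → February 12, 1984.

February 12, 1984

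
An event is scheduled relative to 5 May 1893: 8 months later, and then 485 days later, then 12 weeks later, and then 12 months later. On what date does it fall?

Advancing 8 months from May 5, 1893:
month 5 + 8 = 13, which is month 1 of year 1894 → January 1894.
Day 5 is valid in January, giving January 5, 1894.
Adding 485 days from January 5, 1894:
January has 31 days, so 31 − 5 = 26 days remain after January 5, 1894; 485 − 26 = 459 left.
February 1894 has 28 days (1894 is not a leap year): 459 − 28 = 431 left.
March 1894 has 31 days: 431 − 31 = 400 left.
April 1894 has 30 days: 400 − 30 = 370 left.
May 1894 has 31 days: 370 − 31 = 339 left.
June 1894 has 30 days: 339 − 30 = 309 left.
July 1894 has 31 days: 309 − 31 = 278 left.
August 1894 has 31 days: 278 − 31 = 247 left.
September 1894 has 30 days: 247 − 30 = 217 left.
October 1894 has 31 days: 217 − 31 = 186 left.
November 1894 has 30 days: 186 − 30 = 156 left.
December 1894 has 31 days: 156 − 31 = 125 left.
January 1895 has 31 days: 125 − 31 = 94 left.
February 1895 has 28 days (1895 is not a leap year): 94 − 28 = 66 left.
March 1895 has 31 days: 66 − 31 = 35 left.
April 1895 has 30 days: 35 − 30 = 5 left.
5 days into May 1895 → May 5, 1895.
Adding 12 weeks (= 84 days) from May 5, 1895:
May has 31 days, so 31 − 5 = 26 days remain after May 5, 1895; 84 − 26 = 58 left.
June 1895 has 30 days: 58 − 30 = 28 left.
28 days into July 1895 → July 28, 1895.
Adding 12 months from July 28, 1895:
month 7 + 12 = 19, which is month 7 of year 1896 → July 1896.
Day 28 is valid in July, giving July 28, 1896.

July 28, 1896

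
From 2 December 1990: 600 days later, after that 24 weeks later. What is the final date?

January 8, 1993

Counting forward 600 days from December 2, 1990:
December has 31 days, so 31 − 2 = 29 days remain after December 2, 1990; 600 − 29 = 571 left.
January 1991 has 31 days: 571 − 31 = 540 left.
February 1991 has 28 days (1991 is not a leap year): 540 − 28 = 512 left.
March 1991 has 31 days: 512 − 31 = 481 left.
April 1991 has 30 days: 481 − 30 = 451 left.
May 1991 has 31 days: 451 − 31 = 420 left.
June 1991 has 30 days: 420 − 30 = 390 left.
July 1991 has 31 days: 390 − 31 = 359 left.
August 1991 has 31 days: 359 − 31 = 328 left.
September 1991 has 30 days: 328 − 30 = 298 left.
October 1991 has 31 days: 298 − 31 = 267 left.
November 1991 has 30 days: 267 − 30 = 237 left.
December 1991 has 31 days: 237 − 31 = 206 left.
January 1992 has 31 days: 206 − 31 = 175 left.
February 1992 has 29 days (1992 is a leap year): 175 − 29 = 146 left.
March 1992 has 31 days: 146 − 31 = 115 left.
April 1992 has 30 days: 115 − 30 = 85 left.
May 1992 has 31 days: 85 − 31 = 54 left.
June 1992 has 30 days: 54 − 30 = 24 left.
24 days into July 1992 → July 24, 1992.
Adding 24 weeks (= 168 days) from July 24, 1992:
July has 31 days, so 31 − 24 = 7 days remain after July 24, 1992; 168 − 7 = 161 left.
August 1992 has 31 days: 161 − 31 = 130 left.
September 1992 has 30 days: 130 − 30 = 100 left.
October 1992 has 31 days: 100 − 31 = 69 left.
November 1992 has 30 days: 69 − 30 = 39 left.
December 1992 has 31 days: 39 − 31 = 8 left.
8 days into January 1993 → January 8, 1993.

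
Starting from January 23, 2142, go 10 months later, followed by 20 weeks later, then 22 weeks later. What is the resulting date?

Adding 10 months from January 23, 2142:
month 1 + 10 = 11 → November 2142.
Day 23 is valid in November, giving November 23, 2142.
Counting forward 20 weeks (= 140 days) from November 23, 2142:
November has 30 days, so 30 − 23 = 7 days remain after November 23, 2142; 140 − 7 = 133 left.
December 2142 has 31 days: 133 − 31 = 102 left.
January 2143 has 31 days: 102 − 31 = 71 left.
February 2143 has 28 days (2143 is not a leap year): 71 − 28 = 43 left.
March 2143 has 31 days: 43 − 31 = 12 left.
12 days into April 2143 → April 12, 2143.
Adding 22 weeks (= 154 days) from April 12, 2143:
April has 30 days, so 30 − 12 = 18 days remain after April 12, 2143; 154 − 18 = 136 left.
May 2143 has 31 days: 136 − 31 = 105 left.
June 2143 has 30 days: 105 − 30 = 75 left.
July 2143 has 31 days: 75 − 31 = 44 left.
August 2143 has 31 days: 44 − 31 = 13 left.
13 days into September 2143 → September 13, 2143.

September 13, 2143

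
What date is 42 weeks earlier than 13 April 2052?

Going back 42 weeks = 294 days from April 13, 2052.
Going back 13 days from April 13, 2052 reaches the end of the previous month; 294 − 13 = 281 left.
March 2052 has 31 days: 281 − 31 = 250 left.
February 2052 has 29 days (2052 is a leap year): 250 − 29 = 221 left.
January 2052 has 31 days: 221 − 31 = 190 left.
December 2051 has 31 days: 190 − 31 = 159 left.
November 2051 has 30 days: 159 − 30 = 129 left.
October 2051 has 31 days: 129 − 31 = 98 left.
September 2051 has 30 days: 98 − 30 = 68 left.
August 2051 has 31 days: 68 − 31 = 37 left.
July 2051 has 31 days: 37 − 31 = 6 left.
June 2051 has 30 days; 30 − 6 = 24 → June 24, 2051.

June 24, 2051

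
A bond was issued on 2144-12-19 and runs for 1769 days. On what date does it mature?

Counting forward 1769 days from December 19, 2144.
December has 31 days, so 31 − 19 = 12 days remain after December 19, 2144; 1769 − 12 = 1757 left.
January 2145 has 31 days: 1757 − 31 = 1726 left.
February 2145 has 28 days (2145 is not a leap year): 1726 − 28 = 1698 left.
March 2145 has 31 days: 1698 − 31 = 1667 left.
April 2145 has 30 days: 1667 − 30 = 1637 left.
May 2145 has 31 days: 1637 − 31 = 1606 left.
June 2145 has 30 days: 1606 − 30 = 1576 left.
July 2145 has 31 days: 1576 − 31 = 1545 left.
August 2145 has 31 days: 1545 − 31 = 1514 left.
September 2145 has 30 days: 1514 − 30 = 1484 left.
October 2145 has 31 days: 1484 − 31 = 1453 left.
November 2145 has 30 days: 1453 − 30 = 1423 left.
December 2145 has 31 days: 1423 − 31 = 1392 left.
January 2146 has 31 days: 1392 − 31 = 1361 left.
February 2146 has 28 days (2146 is not a leap year): 1361 − 28 = 1333 left.
March 2146 has 31 days: 1333 − 31 = 1302 left.
April 2146 has 30 days: 1302 − 30 = 1272 left.
May 2146 has 31 days: 1272 − 31 = 1241 left.
June 2146 has 30 days: 1241 − 30 = 1211 left.
July 2146 has 31 days: 1211 − 31 = 1180 left.
August 2146 has 31 days: 1180 − 31 = 1149 left.
September 2146 has 30 days: 1149 − 30 = 1119 left.
October 2146 has 31 days: 1119 − 31 = 1088 left.
November 2146 has 30 days: 1088 − 30 = 1058 left.
December 2146 has 31 days: 1058 − 31 = 1027 left.
January 2147 has 31 days: 1027 − 31 = 996 left.
February 2147 has 28 days (2147 is not a leap year): 996 − 28 = 968 left.
March 2147 has 31 days: 968 − 31 = 937 left.
April 2147 has 30 days: 937 − 30 = 907 left.
May 2147 has 31 days: 907 − 31 = 876 left.
June 2147 has 30 days: 876 − 30 = 846 left.
July 2147 has 31 days: 846 − 31 = 815 left.
August 2147 has 31 days: 815 − 31 = 784 left.
September 2147 has 30 days: 784 − 30 = 754 left.
October 2147 has 31 days: 754 − 31 = 723 left.
November 2147 has 30 days: 723 − 30 = 693 left.
December 2147 has 31 days: 693 − 31 = 662 left.
January 2148 has 31 days: 662 − 31 = 631 left.
February 2148 has 29 days (2148 is a leap year): 631 − 29 = 602 left.
March 2148 has 31 days: 602 − 31 = 571 left.
April 2148 has 30 days: 571 − 30 = 541 left.
May 2148 has 31 days: 541 − 31 = 510 left.
June 2148 has 30 days: 510 − 30 = 480 left.
July 2148 has 31 days: 480 − 31 = 449 left.
August 2148 has 31 days: 449 − 31 = 418 left.
September 2148 has 30 days: 418 − 30 = 388 left.
October 2148 has 31 days: 388 − 31 = 357 left.
November 2148 has 30 days: 357 − 30 = 327 left.
December 2148 has 31 days: 327 − 31 = 296 left.
January 2149 has 31 days: 296 − 31 = 265 left.
February 2149 has 28 days (2149 is not a leap year): 265 − 28 = 237 left.
March 2149 has 31 days: 237 − 31 = 206 left.
April 2149 has 30 days: 206 − 30 = 176 left.
May 2149 has 31 days: 176 − 31 = 145 left.
June 2149 has 30 days: 145 − 30 = 115 left.
July 2149 has 31 days: 115 − 31 = 84 left.
August 2149 has 31 days: 84 − 31 = 53 left.
September 2149 has 30 days: 53 − 30 = 23 left.
23 days into October 2149 → October 23, 2149.

October 23, 2149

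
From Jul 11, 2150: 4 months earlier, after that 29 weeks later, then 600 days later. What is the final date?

Subtracting 4 months from July 11, 2150:
month 7 − 4 = 3 → March 2150.
Day 11 is valid in March, giving March 11, 2150.
Advancing 29 weeks (= 203 days) from March 11, 2150:
March has 31 days, so 31 − 11 = 20 days remain after March 11, 2150; 203 − 20 = 183 left.
April 2150 has 30 days: 183 − 30 = 153 left.
May 2150 has 31 days: 153 − 31 = 122 left.
June 2150 has 30 days: 122 − 30 = 92 left.
July 2150 has 31 days: 92 − 31 = 61 left.
August 2150 has 31 days: 61 − 31 = 30 left.
30 days into September 2150 → September 30, 2150.
Advancing 600 days from September 30, 2150:
September has 30 days, so 30 − 30 = 0 days remain after September 30, 2150; 600 − 0 = 600 left.
October 2150 has 31 days: 600 − 31 = 569 left.
November 2150 has 30 days: 569 − 30 = 539 left.
December 2150 has 31 days: 539 − 31 = 508 left.
January 2151 has 31 days: 508 − 31 = 477 left.
February 2151 has 28 days (2151 is not a leap year): 477 − 28 = 449 left.
March 2151 has 31 days: 449 − 31 = 418 left.
April 2151 has 30 days: 418 − 30 = 388 left.
May 2151 has 31 days: 388 − 31 = 357 left.
June 2151 has 30 days: 357 − 30 = 327 left.
July 2151 has 31 days: 327 − 31 = 296 left.
August 2151 has 31 days: 296 − 31 = 265 left.
September 2151 has 30 days: 265 − 30 = 235 left.
October 2151 has 31 days: 235 − 31 = 204 left.
November 2151 has 30 days: 204 − 30 = 174 left.
December 2151 has 31 days: 174 − 31 = 143 left.
January 2152 has 31 days: 143 − 31 = 112 left.
February 2152 has 29 days (2152 is a leap year): 112 − 29 = 83 left.
March 2152 has 31 days: 83 − 31 = 52 left.
April 2152 has 30 days: 52 − 30 = 22 left.
22 days into May 2152 → May 22, 2152.

May 22, 2152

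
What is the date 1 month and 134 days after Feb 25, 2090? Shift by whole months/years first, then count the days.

Adding 1 month and 134 days from February 25, 2090: first the month/year part, then the days.
month 2 + 1 = 3 → March 2090.
Day 25 is valid in March, giving March 25, 2090.
Now add 134 days from March 25, 2090.
March has 31 days, so 31 − 25 = 6 days remain after March 25, 2090; 134 − 6 = 128 left.
April 2090 has 30 days: 128 − 30 = 98 left.
May 2090 has 31 days: 98 − 31 = 67 left.
June 2090 has 30 days: 67 − 30 = 37 left.
July 2090 has 31 days: 37 − 31 = 6 left.
6 days into August 2090 → August 6, 2090.

August 6, 2090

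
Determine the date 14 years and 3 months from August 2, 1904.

Counting forward 14 years and 3 months from August 2, 1904.
+14 years → 1918; month 8 + 3 = 11 → November 1918.
Day 2 is valid in November, giving November 2, 1918.

November 2, 1918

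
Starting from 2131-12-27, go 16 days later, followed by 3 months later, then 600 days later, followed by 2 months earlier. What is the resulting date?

Counting forward 16 days from December 27, 2131:
December has 31 days, so 31 − 27 = 4 days remain after December 27, 2131; 16 − 4 = 12 left.
12 days into January 2132 → January 12, 2132.
Counting forward 3 months from January 12, 2132:
month 1 + 3 = 4 → April 2132.
Day 12 is valid in April, giving April 12, 2132.
Adding 600 days from April 12, 2132:
April has 30 days, so 30 − 12 = 18 days remain after April 12, 2132; 600 − 18 = 582 left.
May 2132 has 31 days: 582 − 31 = 551 left.
June 2132 has 30 days: 551 − 30 = 521 left.
July 2132 has 31 days: 521 − 31 = 490 left.
August 2132 has 31 days: 490 − 31 = 459 left.
September 2132 has 30 days: 459 − 30 = 429 left.
October 2132 has 31 days: 429 − 31 = 398 left.
November 2132 has 30 days: 398 − 30 = 368 left.
December 2132 has 31 days: 368 − 31 = 337 left.
January 2133 has 31 days: 337 − 31 = 306 left.
February 2133 has 28 days (2133 is not a leap year): 306 − 28 = 278 left.
March 2133 has 31 days: 278 − 31 = 247 left.
April 2133 has 30 days: 247 − 30 = 217 left.
May 2133 has 31 days: 217 − 31 = 186 left.
June 2133 has 30 days: 186 − 30 = 156 left.
July 2133 has 31 days: 156 − 31 = 125 left.
August 2133 has 31 days: 125 − 31 = 94 left.
September 2133 has 30 days: 94 − 30 = 64 left.
October 2133 has 31 days: 64 − 31 = 33 left.
November 2133 has 30 days: 33 − 30 = 3 left.
3 days into December 2133 → December 3, 2133.
Counting back 2 months from December 3, 2133:
month 12 − 2 = 10 → October 2133.
Day 3 is valid in October, giving October 3, 2133.

October 3, 2133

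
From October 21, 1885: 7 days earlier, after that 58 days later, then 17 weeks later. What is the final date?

Counting back 7 days from October 21, 1885:
21 − 7 = 14, still in October 1885.
Counting forward 58 days from October 14, 1885:
October has 31 days, so 31 − 14 = 17 days remain after October 14, 1885; 58 − 17 = 41 left.
November 1885 has 30 days: 41 − 30 = 11 left.
11 days into December 1885 → December 11, 1885.
Advancing 17 weeks (= 119 days) from December 11, 1885:
December has 31 days, so 31 − 11 = 20 days remain after December 11, 1885; 119 − 20 = 99 left.
January 1886 has 31 days: 99 − 31 = 68 left.
February 1886 has 28 days (1886 is not a leap year): 68 − 28 = 40 left.
March 1886 has 31 days: 40 − 31 = 9 left.
9 days into April 1886 → April 9, 1886.

April 9, 1886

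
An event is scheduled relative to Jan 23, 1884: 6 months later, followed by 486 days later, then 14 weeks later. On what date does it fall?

Counting forward 6 months from January 23, 1884:
month 1 + 6 = 7 → July 1884.
Day 23 is valid in July, giving July 23, 1884.
Counting forward 486 days from July 23, 1884:
July has 31 days, so 31 − 23 = 8 days remain after July 23, 1884; 486 − 8 = 478 left.
August 1884 has 31 days: 478 − 31 = 447 left.
September 1884 has 30 days: 447 − 30 = 417 left.
October 1884 has 31 days: 417 − 31 = 386 left.
November 1884 has 30 days: 386 − 30 = 356 left.
December 1884 has 31 days: 356 − 31 = 325 left.
January 1885 has 31 days: 325 − 31 = 294 left.
February 1885 has 28 days (1885 is not a leap year): 294 − 28 = 266 left.
March 1885 has 31 days: 266 − 31 = 235 left.
April 1885 has 30 days: 235 − 30 = 205 left.
May 1885 has 31 days: 205 − 31 = 174 left.
June 1885 has 30 days: 174 − 30 = 144 left.
July 1885 has 31 days: 144 − 31 = 113 left.
August 1885 has 31 days: 113 − 31 = 82 left.
September 1885 has 30 days: 82 − 30 = 52 left.
October 1885 has 31 days: 52 − 31 = 21 left.
21 days into November 1885 → November 21, 1885.
Adding 14 weeks (= 98 days) from November 21, 1885:
November has 30 days, so 30 − 21 = 9 days remain after November 21, 1885; 98 − 9 = 89 left.
December 1885 has 31 days: 89 − 31 = 58 left.
January 1886 has 31 days: 58 − 31 = 27 left.
27 days into February 1886 → February 27, 1886.

February 27, 1886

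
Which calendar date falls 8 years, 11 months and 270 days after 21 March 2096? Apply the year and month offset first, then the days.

November 18, 2105

Adding 8 years, 11 months and 270 days from March 21, 2096: first the month/year part, then the days.
+8 years → 2104; month 3 + 11 = 14, which is month 2 of year 2105 → February 2105.
Day 21 is valid in February, giving February 21, 2105.
Now add 270 days from February 21, 2105.
February has 28 days, so 28 − 21 = 7 days remain after February 21, 2105; 270 − 7 = 263 left.
March 2105 has 31 days: 263 − 31 = 232 left.
April 2105 has 30 days: 232 − 30 = 202 left.
May 2105 has 31 days: 202 − 31 = 171 left.
June 2105 has 30 days: 171 − 30 = 141 left.
July 2105 has 31 days: 141 − 31 = 110 left.
August 2105 has 31 days: 110 − 31 = 79 left.
September 2105 has 30 days: 79 − 30 = 49 left.
October 2105 has 31 days: 49 − 31 = 18 left.
18 days into November 2105 → November 18, 2105.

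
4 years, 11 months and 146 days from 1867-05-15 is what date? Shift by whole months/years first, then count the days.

Counting forward 4 years, 11 months and 146 days from May 15, 1867: first the month/year part, then the days.
+4 years → 1871; month 5 + 11 = 16, which is month 4 of year 1872 → April 1872.
Day 15 is valid in April, giving April 15, 1872.
Now add 146 days from April 15, 1872.
April has 30 days, so 30 − 15 = 15 days remain after April 15, 1872; 146 − 15 = 131 left.
May 1872 has 31 days: 131 − 31 = 100 left.
June 1872 has 30 days: 100 − 30 = 70 left.
July 1872 has 31 days: 70 − 31 = 39 left.
August 1872 has 31 days: 39 − 31 = 8 left.
8 days into September 1872 → September 8, 1872.

September 8, 1872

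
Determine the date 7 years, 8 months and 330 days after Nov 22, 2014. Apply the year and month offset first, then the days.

June 17, 2023

Adding 7 years, 8 months and 330 days from November 22, 2014: first the month/year part, then the days.
+7 years → 2021; month 11 + 8 = 19, which is month 7 of year 2022 → July 2022.
Day 22 is valid in July, giving July 22, 2022.
Now add 330 days from July 22, 2022.
July has 31 days, so 31 − 22 = 9 days remain after July 22, 2022; 330 − 9 = 321 left.
August 2022 has 31 days: 321 − 31 = 290 left.
September 2022 has 30 days: 290 − 30 = 260 left.
October 2022 has 31 days: 260 − 31 = 229 left.
November 2022 has 30 days: 229 − 30 = 199 left.
December 2022 has 31 days: 199 − 31 = 168 left.
January 2023 has 31 days: 168 − 31 = 137 left.
February 2023 has 28 days (2023 is not a leap year): 137 − 28 = 109 left.
March 2023 has 31 days: 109 − 31 = 78 left.
April 2023 has 30 days: 78 − 30 = 48 left.
May 2023 has 31 days: 48 − 31 = 17 left.
17 days into June 2023 → June 17, 2023.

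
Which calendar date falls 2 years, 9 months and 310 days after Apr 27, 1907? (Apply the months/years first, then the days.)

December 3, 1910

Adding 2 years, 9 months and 310 days from April 27, 1907: first the month/year part, then the days.
+2 years → 1909; month 4 + 9 = 13, which is month 1 of year 1910 → January 1910.
Day 27 is valid in January, giving January 27, 1910.
Now add 310 days from January 27, 1910.
January has 31 days, so 31 − 27 = 4 days remain after January 27, 1910; 310 − 4 = 306 left.
February 1910 has 28 days (1910 is not a leap year): 306 − 28 = 278 left.
March 1910 has 31 days: 278 − 31 = 247 left.
April 1910 has 30 days: 247 − 30 = 217 left.
May 1910 has 31 days: 217 − 31 = 186 left.
June 1910 has 30 days: 186 − 30 = 156 left.
July 1910 has 31 days: 156 − 31 = 125 left.
August 1910 has 31 days: 125 − 31 = 94 left.
September 1910 has 30 days: 94 − 30 = 64 left.
October 1910 has 31 days: 64 − 31 = 33 left.
November 1910 has 30 days: 33 − 30 = 3 left.
3 days into December 1910 → December 3, 1910.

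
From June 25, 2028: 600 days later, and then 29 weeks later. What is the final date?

Advancing 600 days from June 25, 2028:
June has 30 days, so 30 − 25 = 5 days remain after June 25, 2028; 600 − 5 = 595 left.
July 2028 has 31 days: 595 − 31 = 564 left.
August 2028 has 31 days: 564 − 31 = 533 left.
September 2028 has 30 days: 533 − 30 = 503 left.
October 2028 has 31 days: 503 − 31 = 472 left.
November 2028 has 30 days: 472 − 30 = 442 left.
December 2028 has 31 days: 442 − 31 = 411 left.
January 2029 has 31 days: 411 − 31 = 380 left.
February 2029 has 28 days (2029 is not a leap year): 380 − 28 = 352 left.
March 2029 has 31 days: 352 − 31 = 321 left.
April 2029 has 30 days: 321 − 30 = 291 left.
May 2029 has 31 days: 291 − 31 = 260 left.
June 2029 has 30 days: 260 − 30 = 230 left.
July 2029 has 31 days: 230 − 31 = 199 left.
August 2029 has 31 days: 199 − 31 = 168 left.
September 2029 has 30 days: 168 − 30 = 138 left.
October 2029 has 31 days: 138 − 31 = 107 left.
November 2029 has 30 days: 107 − 30 = 77 left.
December 2029 has 31 days: 77 − 31 = 46 left.
January 2030 has 31 days: 46 − 31 = 15 left.
15 days into February 2030 → February 15, 2030.
Advancing 29 weeks (= 203 days) from February 15, 2030:
February has 28 days, so 28 − 15 = 13 days remain after February 15, 2030; 203 − 13 = 190 left.
March 2030 has 31 days: 190 − 31 = 159 left.
April 2030 has 30 days: 159 − 30 = 129 left.
May 2030 has 31 days: 129 − 31 = 98 left.
June 2030 has 30 days: 98 − 30 = 68 left.
July 2030 has 31 days: 68 − 31 = 37 left.
August 2030 has 31 days: 37 − 31 = 6 left.
6 days into September 2030 → September 6, 2030.

September 6, 2030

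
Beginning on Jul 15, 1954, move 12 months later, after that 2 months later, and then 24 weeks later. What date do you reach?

March 1, 1956

Advancing 12 months from July 15, 1954:
month 7 + 12 = 19, which is month 7 of year 1955 → July 1955.
Day 15 is valid in July, giving July 15, 1955.
Adding 2 months from July 15, 1955:
month 7 + 2 = 9 → September 1955.
Day 15 is valid in September, giving September 15, 1955.
Advancing 24 weeks (= 168 days) from September 15, 1955:
September has 30 days, so 30 − 15 = 15 days remain after September 15, 1955; 168 − 15 = 153 left.
October 1955 has 31 days: 153 − 31 = 122 left.
November 1955 has 30 days: 122 − 30 = 92 left.
December 1955 has 31 days: 92 − 31 = 61 left.
January 1956 has 31 days: 61 − 31 = 30 left.
February 1956 has 29 days (1956 is a leap year): 30 − 29 = 1 left.
1 day into March 1956 → March 1, 1956.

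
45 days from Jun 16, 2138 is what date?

Counting forward 45 days from June 16, 2138.
June has 30 days, so 30 − 16 = 14 days remain after June 16, 2138; 45 − 14 = 31 left.
31 days into July 2138 → July 31, 2138.

July 31, 2138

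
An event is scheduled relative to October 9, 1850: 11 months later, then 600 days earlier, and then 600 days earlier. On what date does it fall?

Counting forward 11 months from October 9, 1850:
month 10 + 11 = 21, which is month 9 of year 1851 → September 1851.
Day 9 is valid in September, giving September 9, 1851.
Subtracting 600 days from September 9, 1851:
Going back 9 days from September 9, 1851 reaches the end of the previous month; 600 − 9 = 591 left.
August 1851 has 31 days: 591 − 31 = 560 left.
July 1851 has 31 days: 560 − 31 = 529 left.
June 1851 has 30 days: 529 − 30 = 499 left.
May 1851 has 31 days: 499 − 31 = 468 left.
April 1851 has 30 days: 468 − 30 = 438 left.
March 1851 has 31 days: 438 − 31 = 407 left.
February 1851 has 28 days (1851 is not a leap year): 407 − 28 = 379 left.
January 1851 has 31 days: 379 − 31 = 348 left.
December 1850 has 31 days: 348 − 31 = 317 left.
November 1850 has 30 days: 317 − 30 = 287 left.
October 1850 has 31 days: 287 − 31 = 256 left.
September 1850 has 30 days: 256 − 30 = 226 left.
August 1850 has 31 days: 226 − 31 = 195 left.
July 1850 has 31 days: 195 − 31 = 164 left.
June 1850 has 30 days: 164 − 30 = 134 left.
May 1850 has 31 days: 134 − 31 = 103 left.
April 1850 has 30 days: 103 − 30 = 73 left.
March 1850 has 31 days: 73 − 31 = 42 left.
February 1850 has 28 days (1850 is not a leap year): 42 − 28 = 14 left.
January 1850 has 31 days; 31 − 14 = 17 → January 17, 1850.
Subtracting 600 days from January 17, 1850:
Going back 17 days from January 17, 1850 reaches the end of the previous month; 600 − 17 = 583 left.
December 1849 has 31 days: 583 − 31 = 552 left.
November 1849 has 30 days: 552 − 30 = 522 left.
October 1849 has 31 days: 522 − 31 = 491 left.
September 1849 has 30 days: 491 − 30 = 461 left.
August 1849 has 31 days: 461 − 31 = 430 left.
July 1849 has 31 days: 430 − 31 = 399 left.
June 1849 has 30 days: 399 − 30 = 369 left.
May 1849 has 31 days: 369 − 31 = 338 left.
April 1849 has 30 days: 338 − 30 = 308 left.
March 1849 has 31 days: 308 − 31 = 277 left.
February 1849 has 28 days (1849 is not a leap year): 277 − 28 = 249 left.
January 1849 has 31 days: 249 − 31 = 218 left.
December 1848 has 31 days: 218 − 31 = 187 left.
November 1848 has 30 days: 187 − 30 = 157 left.
October 1848 has 31 days: 157 − 31 = 126 left.
September 1848 has 30 days: 126 − 30 = 96 left.
August 1848 has 31 days: 96 − 31 = 65 left.
July 1848 has 31 days: 65 − 31 = 34 left.
June 1848 has 30 days: 34 − 30 = 4 left.
May 1848 has 31 days; 31 − 4 = 27 → May 27, 1848.

May 27, 1848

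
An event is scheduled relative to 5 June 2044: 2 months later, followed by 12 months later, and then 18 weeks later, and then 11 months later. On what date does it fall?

Adding 2 months from June 5, 2044:
month 6 + 2 = 8 → August 2044.
Day 5 is valid in August, giving August 5, 2044.
Advancing 12 months from August 5, 2044:
month 8 + 12 = 20, which is month 8 of year 2045 → August 2045.
Day 5 is valid in August, giving August 5, 2045.
Advancing 18 weeks (= 126 days) from August 5, 2045:
August has 31 days, so 31 − 5 = 26 days remain after August 5, 2045; 126 − 26 = 100 left.
September 2045 has 30 days: 100 − 30 = 70 left.
October 2045 has 31 days: 70 − 31 = 39 left.
November 2045 has 30 days: 39 − 30 = 9 left.
9 days into December 2045 → December 9, 2045.
Advancing 11 months from December 9, 2045:
month 12 + 11 = 23, which is month 11 of year 2046 → November 2046.
Day 9 is valid in November, giving November 9, 2046.

November 9, 2046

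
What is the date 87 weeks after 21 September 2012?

May 23, 2014

Adding 87 weeks = 609 days from September 21, 2012.
September has 30 days, so 30 − 21 = 9 days remain after September 21, 2012; 609 − 9 = 600 left.
October 2012 has 31 days: 600 − 31 = 569 left.
November 2012 has 30 days: 569 − 30 = 539 left.
December 2012 has 31 days: 539 − 31 = 508 left.
January 2013 has 31 days: 508 − 31 = 477 left.
February 2013 has 28 days (2013 is not a leap year): 477 − 28 = 449 left.
March 2013 has 31 days: 449 − 31 = 418 left.
April 2013 has 30 days: 418 − 30 = 388 left.
May 2013 has 31 days: 388 − 31 = 357 left.
June 2013 has 30 days: 357 − 30 = 327 left.
July 2013 has 31 days: 327 − 31 = 296 left.
August 2013 has 31 days: 296 − 31 = 265 left.
September 2013 has 30 days: 265 − 30 = 235 left.
October 2013 has 31 days: 235 − 31 = 204 left.
November 2013 has 30 days: 204 − 30 = 174 left.
December 2013 has 31 days: 174 − 31 = 143 left.
January 2014 has 31 days: 143 − 31 = 112 left.
February 2014 has 28 days (2014 is not a leap year): 112 − 28 = 84 left.
March 2014 has 31 days: 84 − 31 = 53 left.
April 2014 has 30 days: 53 − 30 = 23 left.
23 days into May 2014 → May 23, 2014.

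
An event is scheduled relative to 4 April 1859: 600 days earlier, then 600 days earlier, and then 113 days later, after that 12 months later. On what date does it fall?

Subtracting 600 days from April 4, 1859:
Going back 4 days from April 4, 1859 reaches the end of the previous month; 600 − 4 = 596 left.
March 1859 has 31 days: 596 − 31 = 565 left.
February 1859 has 28 days (1859 is not a leap year): 565 − 28 = 537 left.
January 1859 has 31 days: 537 − 31 = 506 left.
December 1858 has 31 days: 506 − 31 = 475 left.
November 1858 has 30 days: 475 − 30 = 445 left.
October 1858 has 31 days: 445 − 31 = 414 left.
September 1858 has 30 days: 414 − 30 = 384 left.
August 1858 has 31 days: 384 − 31 = 353 left.
July 1858 has 31 days: 353 − 31 = 322 left.
June 1858 has 30 days: 322 − 30 = 292 left.
May 1858 has 31 days: 292 − 31 = 261 left.
April 1858 has 30 days: 261 − 30 = 231 left.
March 1858 has 31 days: 231 − 31 = 200 left.
February 1858 has 28 days (1858 is not a leap year): 200 − 28 = 172 left.
January 1858 has 31 days: 172 − 31 = 141 left.
December 1857 has 31 days: 141 − 31 = 110 left.
November 1857 has 30 days: 110 − 30 = 80 left.
October 1857 has 31 days: 80 − 31 = 49 left.
September 1857 has 30 days: 49 − 30 = 19 left.
August 1857 has 31 days; 31 − 19 = 12 → August 12, 1857.
Counting back 600 days from August 12, 1857:
Going back 12 days from August 12, 1857 reaches the end of the previous month; 600 − 12 = 588 left.
July 1857 has 31 days: 588 − 31 = 557 left.
June 1857 has 30 days: 557 − 30 = 527 left.
May 1857 has 31 days: 527 − 31 = 496 left.
April 1857 has 30 days: 496 − 30 = 466 left.
March 1857 has 31 days: 466 − 31 = 435 left.
February 1857 has 28 days (1857 is not a leap year): 435 − 28 = 407 left.
January 1857 has 31 days: 407 − 31 = 376 left.
December 1856 has 31 days: 376 − 31 = 345 left.
November 1856 has 30 days: 345 − 30 = 315 left.
October 1856 has 31 days: 315 − 31 = 284 left.
September 1856 has 30 days: 284 − 30 = 254 left.
August 1856 has 31 days: 254 − 31 = 223 left.
July 1856 has 31 days: 223 − 31 = 192 left.
June 1856 has 30 days: 192 − 30 = 162 left.
May 1856 has 31 days: 162 − 31 = 131 left.
April 1856 has 30 days: 131 − 30 = 101 left.
March 1856 has 31 days: 101 − 31 = 70 left.
February 1856 has 29 days (1856 is a leap year): 70 − 29 = 41 left.
January 1856 has 31 days: 41 − 31 = 10 left.
December 1855 has 31 days; 31 − 10 = 21 → December 21, 1855.
Adding 113 days from December 21, 1855:
December has 31 days, so 31 − 21 = 10 days remain after December 21, 1855; 113 − 10 = 103 left.
January 1856 has 31 days: 103 − 31 = 72 left.
February 1856 has 29 days (1856 is a leap year): 72 − 29 = 43 left.
March 1856 has 31 days: 43 − 31 = 12 left.
12 days into April 1856 → April 12, 1856.
Counting forward 12 months from April 12, 1856:
month 4 + 12 = 16, which is month 4 of year 1857 → April 1857.
Day 12 is valid in April, giving April 12, 1857.

April 12, 1857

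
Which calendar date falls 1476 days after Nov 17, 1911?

Adding 1476 days from November 17, 1911.
November has 30 days, so 30 − 17 = 13 days remain after November 17, 1911; 1476 − 13 = 1463 left.
December 1911 has 31 days: 1463 − 31 = 1432 left.
January 1912 has 31 days: 1432 − 31 = 1401 left.
February 1912 has 29 days (1912 is a leap year): 1401 − 29 = 1372 left.
March 1912 has 31 days: 1372 − 31 = 1341 left.
April 1912 has 30 days: 1341 − 30 = 1311 left.
May 1912 has 31 days: 1311 − 31 = 1280 left.
June 1912 has 30 days: 1280 − 30 = 1250 left.
July 1912 has 31 days: 1250 − 31 = 1219 left.
August 1912 has 31 days: 1219 − 31 = 1188 left.
September 1912 has 30 days: 1188 − 30 = 1158 left.
October 1912 has 31 days: 1158 − 31 = 1127 left.
November 1912 has 30 days: 1127 − 30 = 1097 left.
December 1912 has 31 days: 1097 − 31 = 1066 left.
January 1913 has 31 days: 1066 − 31 = 1035 left.
February 1913 has 28 days (1913 is not a leap year): 1035 − 28 = 1007 left.
March 1913 has 31 days: 1007 − 31 = 976 left.
April 1913 has 30 days: 976 − 30 = 946 left.
May 1913 has 31 days: 946 − 31 = 915 left.
June 1913 has 30 days: 915 − 30 = 885 left.
July 1913 has 31 days: 885 − 31 = 854 left.
August 1913 has 31 days: 854 − 31 = 823 left.
September 1913 has 30 days: 823 − 30 = 793 left.
October 1913 has 31 days: 793 − 31 = 762 left.
November 1913 has 30 days: 762 − 30 = 732 left.
December 1913 has 31 days: 732 − 31 = 701 left.
January 1914 has 31 days: 701 − 31 = 670 left.
February 1914 has 28 days (1914 is not a leap year): 670 − 28 = 642 left.
March 1914 has 31 days: 642 − 31 = 611 left.
April 1914 has 30 days: 611 − 30 = 581 left.
May 1914 has 31 days: 581 − 31 = 550 left.
June 1914 has 30 days: 550 − 30 = 520 left.
July 1914 has 31 days: 520 − 31 = 489 left.
August 1914 has 31 days: 489 − 31 = 458 left.
September 1914 has 30 days: 458 − 30 = 428 left.
October 1914 has 31 days: 428 − 31 = 397 left.
November 1914 has 30 days: 397 − 30 = 367 left.
December 1914 has 31 days: 367 − 31 = 336 left.
January 1915 has 31 days: 336 − 31 = 305 left.
February 1915 has 28 days (1915 is not a leap year): 305 − 28 = 277 left.
March 1915 has 31 days: 277 − 31 = 246 left.
April 1915 has 30 days: 246 − 30 = 216 left.
May 1915 has 31 days: 216 − 31 = 185 left.
June 1915 has 30 days: 185 − 30 = 155 left.
July 1915 has 31 days: 155 − 31 = 124 left.
August 1915 has 31 days: 124 − 31 = 93 left.
September 1915 has 30 days: 93 − 30 = 63 left.
October 1915 has 31 days: 63 − 31 = 32 left.
November 1915 has 30 days: 32 − 30 = 2 left.
2 days into December 1915 → December 2, 1915.

December 2, 1915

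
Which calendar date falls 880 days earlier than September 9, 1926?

April 12, 1924

Going back 880 days from September 9, 1926.
Going back 9 days from September 9, 1926 reaches the end of the previous month; 880 − 9 = 871 left.
August 1926 has 31 days: 871 − 31 = 840 left.
July 1926 has 31 days: 840 − 31 = 809 left.
June 1926 has 30 days: 809 − 30 = 779 left.
May 1926 has 31 days: 779 − 31 = 748 left.
April 1926 has 30 days: 748 − 30 = 718 left.
March 1926 has 31 days: 718 − 31 = 687 left.
February 1926 has 28 days (1926 is not a leap year): 687 − 28 = 659 left.
January 1926 has 31 days: 659 − 31 = 628 left.
December 1925 has 31 days: 628 − 31 = 597 left.
November 1925 has 30 days: 597 − 30 = 567 left.
October 1925 has 31 days: 567 − 31 = 536 left.
September 1925 has 30 days: 536 − 30 = 506 left.
August 1925 has 31 days: 506 − 31 = 475 left.
July 1925 has 31 days: 475 − 31 = 444 left.
June 1925 has 30 days: 444 − 30 = 414 left.
May 1925 has 31 days: 414 − 31 = 383 left.
April 1925 has 30 days: 383 − 30 = 353 left.
March 1925 has 31 days: 353 − 31 = 322 left.
February 1925 has 28 days (1925 is not a leap year): 322 − 28 = 294 left.
January 1925 has 31 days: 294 − 31 = 263 left.
December 1924 has 31 days: 263 − 31 = 232 left.
November 1924 has 30 days: 232 − 30 = 202 left.
October 1924 has 31 days: 202 − 31 = 171 left.
September 1924 has 30 days: 171 − 30 = 141 left.
August 1924 has 31 days: 141 − 31 = 110 left.
July 1924 has 31 days: 110 − 31 = 79 left.
June 1924 has 30 days: 79 − 30 = 49 left.
May 1924 has 31 days: 49 − 31 = 18 left.
April 1924 has 30 days; 30 − 18 = 12 → April 12, 1924.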